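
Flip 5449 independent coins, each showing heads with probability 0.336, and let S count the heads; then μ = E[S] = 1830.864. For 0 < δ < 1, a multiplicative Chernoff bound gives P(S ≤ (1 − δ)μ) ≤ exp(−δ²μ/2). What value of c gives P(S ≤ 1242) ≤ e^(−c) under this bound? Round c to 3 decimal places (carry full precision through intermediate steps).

94.699

Write 1242 = (1 − δ)μ, so δ = 1 − 1242/1830.864 = 0.3216318…
Then the exponent is δ²μ/2 = (μ − 1242)²/(2μ) = 94.698681.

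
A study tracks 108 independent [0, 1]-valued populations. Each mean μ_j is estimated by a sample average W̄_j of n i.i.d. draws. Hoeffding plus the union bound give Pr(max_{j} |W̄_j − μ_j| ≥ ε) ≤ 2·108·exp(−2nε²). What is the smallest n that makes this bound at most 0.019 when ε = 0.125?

Need 2·108·exp(−2nε²) ≤ 0.019, i.e. exp(−2nε²) ≤ 0.019/216.
So 2nε² ≥ ln(216/0.019) = 9.338595.
Hence n ≥ 9.338595/(2·0.125²) = 298.835.
The smallest integer n is 299.

299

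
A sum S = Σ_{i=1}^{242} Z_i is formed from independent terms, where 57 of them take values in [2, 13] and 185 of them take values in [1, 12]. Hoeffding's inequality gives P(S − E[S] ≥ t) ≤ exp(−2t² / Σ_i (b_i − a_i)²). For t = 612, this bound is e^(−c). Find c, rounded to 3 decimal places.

25.582

Σ(b_i − a_i)² = 57·11² + 185·11² = 29282.
c = 2t² / 29282 = 2·612² / 29282 = 25.5819.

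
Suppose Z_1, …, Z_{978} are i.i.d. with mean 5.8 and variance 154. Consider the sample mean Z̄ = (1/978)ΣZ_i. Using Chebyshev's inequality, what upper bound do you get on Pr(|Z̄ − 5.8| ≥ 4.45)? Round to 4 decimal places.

0.0080

Var(Z̄) = Var(Z_i)/n = 154/978 = 0.15746.
Chebyshev: Pr(|Z̄ − 5.8| ≥ 4.45) ≤ Var(Z̄)/(4.45)² = 154/(978·4.45²) = 0.0080.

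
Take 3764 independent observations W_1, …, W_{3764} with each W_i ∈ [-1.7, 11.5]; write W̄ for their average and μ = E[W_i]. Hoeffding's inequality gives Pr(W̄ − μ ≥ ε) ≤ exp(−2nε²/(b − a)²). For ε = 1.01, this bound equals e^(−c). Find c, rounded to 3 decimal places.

c = 2nε²/(b − a)² = 2·3764·1.01² / 13.2² = 44.0732.

44.073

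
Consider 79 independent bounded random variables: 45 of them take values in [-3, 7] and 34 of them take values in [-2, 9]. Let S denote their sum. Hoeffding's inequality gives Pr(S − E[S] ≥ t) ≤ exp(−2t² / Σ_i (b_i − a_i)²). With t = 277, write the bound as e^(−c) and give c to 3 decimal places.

Σ(b_i − a_i)² = 45·10² + 34·11² = 8614.
c = 2t² / 8614 = 2·277² / 8614 = 17.8150.

17.815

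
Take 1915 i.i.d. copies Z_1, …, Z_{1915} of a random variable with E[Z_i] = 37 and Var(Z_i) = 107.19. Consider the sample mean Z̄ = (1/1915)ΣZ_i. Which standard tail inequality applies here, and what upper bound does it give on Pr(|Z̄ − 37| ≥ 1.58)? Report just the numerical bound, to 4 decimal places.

With mean and variance of each term known, Chebyshev's inequality bounds the deviation of the sum (or sample mean).
Var(Z̄) = Var(Z_i)/n = 107.19/1915 = 0.055974.
Chebyshev: Pr(|Z̄ − 37| ≥ 1.58) ≤ Var(Z̄)/(1.58)² = 107.19/(1915·1.58²) = 0.0224.

0.0224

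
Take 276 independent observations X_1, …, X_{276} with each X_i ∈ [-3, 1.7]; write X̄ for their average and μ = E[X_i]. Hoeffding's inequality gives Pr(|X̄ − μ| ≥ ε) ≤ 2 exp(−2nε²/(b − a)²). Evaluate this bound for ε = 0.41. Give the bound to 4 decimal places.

Exponent: 2nε²/(b − a)² = 2·276·0.41² / 4.7² = 4.20060.
Bound = 2·exp(−4.20060) = 0.02997.

0.0300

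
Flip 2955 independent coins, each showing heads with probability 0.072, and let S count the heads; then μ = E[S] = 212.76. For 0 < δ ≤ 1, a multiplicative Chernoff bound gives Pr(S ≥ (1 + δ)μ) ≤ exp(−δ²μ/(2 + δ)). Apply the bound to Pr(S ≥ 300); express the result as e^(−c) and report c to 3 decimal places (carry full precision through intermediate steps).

Write 300 = (1 + δ)μ, so δ = 300/212.76 − 1 = 0.4100395…
Then the exponent is δ²μ/(2 + δ) = (300 − μ)² / (μ·(2 + δ)) = 14.842846.

14.843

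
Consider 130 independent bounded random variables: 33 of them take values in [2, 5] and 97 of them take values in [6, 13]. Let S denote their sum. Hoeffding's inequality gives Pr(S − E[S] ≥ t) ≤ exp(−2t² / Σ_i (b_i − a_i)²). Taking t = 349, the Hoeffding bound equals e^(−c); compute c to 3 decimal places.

Σ(b_i − a_i)² = 33·3² + 97·7² = 5050.
c = 2t² / 5050 = 2·349² / 5050 = 48.2380.

48.238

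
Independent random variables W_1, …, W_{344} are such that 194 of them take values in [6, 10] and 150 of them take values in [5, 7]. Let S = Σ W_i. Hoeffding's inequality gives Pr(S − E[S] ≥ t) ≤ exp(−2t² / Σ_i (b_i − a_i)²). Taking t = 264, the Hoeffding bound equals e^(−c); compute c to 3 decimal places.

37.633

Σ(b_i − a_i)² = 194·4² + 150·2² = 3704.
c = 2t² / 3704 = 2·264² / 3704 = 37.6328.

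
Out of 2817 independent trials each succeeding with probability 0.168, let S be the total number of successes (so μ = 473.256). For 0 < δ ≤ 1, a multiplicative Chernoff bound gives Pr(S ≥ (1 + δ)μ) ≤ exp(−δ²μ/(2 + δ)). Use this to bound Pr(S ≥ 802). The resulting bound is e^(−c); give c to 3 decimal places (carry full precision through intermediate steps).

Write 802 = (1 + δ)μ, so δ = 802/473.256 − 1 = 0.6946431…
Then the exponent is δ²μ/(2 + δ) = (802 − μ)² / (μ·(2 + δ)) = 84.745822.

84.746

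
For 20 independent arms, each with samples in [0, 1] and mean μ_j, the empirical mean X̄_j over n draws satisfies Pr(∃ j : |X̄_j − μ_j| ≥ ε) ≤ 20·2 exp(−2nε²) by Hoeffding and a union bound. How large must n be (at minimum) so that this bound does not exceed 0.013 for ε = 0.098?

Need 2·20·exp(−2nε²) ≤ 0.013, i.e. exp(−2nε²) ≤ 0.013/40.
So 2nε² ≥ ln(40/0.013) = 8.031685.
Hence n ≥ 8.031685/(2·0.098²) = 418.143.
The smallest integer n is 419.

419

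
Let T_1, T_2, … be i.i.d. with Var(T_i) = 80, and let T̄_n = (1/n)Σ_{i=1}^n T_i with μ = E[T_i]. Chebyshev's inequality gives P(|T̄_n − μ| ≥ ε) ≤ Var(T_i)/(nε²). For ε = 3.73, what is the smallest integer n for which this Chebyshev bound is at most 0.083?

70

Require 80/(n·3.73²) ≤ 0.083, i.e. n ≥ 80/(0.083·3.73²) = 69.278.
The smallest integer n is 70.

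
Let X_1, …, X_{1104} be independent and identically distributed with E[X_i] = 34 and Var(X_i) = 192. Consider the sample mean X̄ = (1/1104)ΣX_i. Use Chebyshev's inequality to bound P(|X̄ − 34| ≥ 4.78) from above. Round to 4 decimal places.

0.0076

Var(X̄) = Var(X_i)/n = 192/1104 = 0.17391.
Chebyshev: P(|X̄ − 34| ≥ 4.78) ≤ Var(X̄)/(4.78)² = 192/(1104·4.78²) = 0.0076.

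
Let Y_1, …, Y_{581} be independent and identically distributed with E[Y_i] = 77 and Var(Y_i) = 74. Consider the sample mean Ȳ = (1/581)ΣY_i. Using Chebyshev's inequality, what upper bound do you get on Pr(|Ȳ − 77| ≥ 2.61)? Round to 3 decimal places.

Var(Ȳ) = Var(Y_i)/n = 74/581 = 0.12737.
Chebyshev: Pr(|Ȳ − 77| ≥ 2.61) ≤ Var(Ȳ)/(2.61)² = 74/(581·2.61²) = 0.0187.

0.019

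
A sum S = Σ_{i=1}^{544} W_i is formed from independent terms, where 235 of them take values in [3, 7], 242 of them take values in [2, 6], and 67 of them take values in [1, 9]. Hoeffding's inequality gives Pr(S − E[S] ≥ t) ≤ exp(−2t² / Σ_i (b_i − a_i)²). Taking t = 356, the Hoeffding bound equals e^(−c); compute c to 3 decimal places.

Σ(b_i − a_i)² = 235·4² + 242·4² + 67·8² = 11920.
c = 2t² / 11920 = 2·356² / 11920 = 21.2644.

21.264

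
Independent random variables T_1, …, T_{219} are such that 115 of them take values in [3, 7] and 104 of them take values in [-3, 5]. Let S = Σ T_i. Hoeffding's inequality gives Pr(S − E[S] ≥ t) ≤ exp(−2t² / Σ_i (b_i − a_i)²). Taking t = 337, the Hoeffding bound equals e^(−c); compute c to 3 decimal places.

26.735

Σ(b_i − a_i)² = 115·4² + 104·8² = 8496.
c = 2t² / 8496 = 2·337² / 8496 = 26.7347.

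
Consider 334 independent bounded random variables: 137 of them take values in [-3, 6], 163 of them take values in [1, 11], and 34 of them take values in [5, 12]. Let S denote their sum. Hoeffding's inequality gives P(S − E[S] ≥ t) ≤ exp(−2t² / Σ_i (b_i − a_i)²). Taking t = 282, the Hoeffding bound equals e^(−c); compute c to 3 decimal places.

5.473

Σ(b_i − a_i)² = 137·9² + 163·10² + 34·7² = 29063.
c = 2t² / 29063 = 2·282² / 29063 = 5.4725.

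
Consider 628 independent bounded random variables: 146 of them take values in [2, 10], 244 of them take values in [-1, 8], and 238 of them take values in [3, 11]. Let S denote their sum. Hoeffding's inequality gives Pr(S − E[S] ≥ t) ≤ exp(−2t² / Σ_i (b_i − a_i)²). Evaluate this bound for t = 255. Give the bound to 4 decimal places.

0.0532

Σ(b_i − a_i)² = 146·8² + 244·9² + 238·8² = 44340.
Exponent = 2·255² / 44340 = 2.93302.
Bound = exp(−2.93302) = 0.05324.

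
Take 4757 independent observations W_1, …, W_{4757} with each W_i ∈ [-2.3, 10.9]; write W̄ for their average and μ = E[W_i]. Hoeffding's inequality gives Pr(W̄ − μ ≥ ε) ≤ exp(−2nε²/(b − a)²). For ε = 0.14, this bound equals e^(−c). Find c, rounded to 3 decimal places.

c = 2nε²/(b − a)² = 2·4757·0.14² / 13.2² = 1.0702.

1.070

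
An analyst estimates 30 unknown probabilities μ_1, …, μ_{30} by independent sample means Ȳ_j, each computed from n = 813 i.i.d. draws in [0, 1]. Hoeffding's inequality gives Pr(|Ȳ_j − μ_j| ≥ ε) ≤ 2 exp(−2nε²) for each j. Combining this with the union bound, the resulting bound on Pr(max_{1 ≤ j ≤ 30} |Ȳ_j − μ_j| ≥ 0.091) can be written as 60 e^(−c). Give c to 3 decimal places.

13.465

Union bound over the 30 events: Pr(max_{1 ≤ j ≤ 30} |Ȳ_j − μ_j| ≥ 0.091) ≤ 30·2·exp(−2nε²) = 60 exp(−2·813·0.091²).
So c = 2·813·0.091² = 13.4649.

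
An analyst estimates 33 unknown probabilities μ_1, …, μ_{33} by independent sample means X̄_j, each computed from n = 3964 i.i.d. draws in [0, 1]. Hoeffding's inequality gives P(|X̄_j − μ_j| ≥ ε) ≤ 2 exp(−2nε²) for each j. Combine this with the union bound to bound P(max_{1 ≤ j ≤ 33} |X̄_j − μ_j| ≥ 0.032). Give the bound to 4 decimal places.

0.0197

Per-experiment Hoeffding bound: 2·exp(−2·3964·0.032²) = 2·exp(−8.11827) = 0.00059609.
Union bound over 33 events: 33·0.00059609 = 0.01967.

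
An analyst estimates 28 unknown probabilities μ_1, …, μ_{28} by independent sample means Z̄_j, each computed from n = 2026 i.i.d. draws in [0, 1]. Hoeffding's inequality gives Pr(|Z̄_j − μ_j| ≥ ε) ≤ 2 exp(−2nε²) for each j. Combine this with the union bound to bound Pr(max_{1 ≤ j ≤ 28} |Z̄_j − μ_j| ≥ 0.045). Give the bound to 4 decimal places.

0.0153

Per-experiment Hoeffding bound: 2·exp(−2·2026·0.045²) = 2·exp(−8.20530) = 0.0005464.
Union bound over 28 events: 28·0.0005464 = 0.01530.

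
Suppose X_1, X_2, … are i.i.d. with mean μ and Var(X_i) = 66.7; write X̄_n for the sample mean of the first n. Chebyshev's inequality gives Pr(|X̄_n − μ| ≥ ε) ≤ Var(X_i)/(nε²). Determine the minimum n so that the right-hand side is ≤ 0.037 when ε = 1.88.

511

Require 66.7/(n·1.88²) ≤ 0.037, i.e. n ≥ 66.7/(0.037·1.88²) = 510.045.
The smallest integer n is 511.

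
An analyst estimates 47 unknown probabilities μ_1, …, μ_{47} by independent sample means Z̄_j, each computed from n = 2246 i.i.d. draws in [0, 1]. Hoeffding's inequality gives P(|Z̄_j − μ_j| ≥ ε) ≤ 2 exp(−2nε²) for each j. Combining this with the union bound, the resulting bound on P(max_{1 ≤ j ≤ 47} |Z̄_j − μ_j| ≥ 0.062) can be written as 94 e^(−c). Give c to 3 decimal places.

Union bound over the 47 events: P(max_{1 ≤ j ≤ 47} |Z̄_j − μ_j| ≥ 0.062) ≤ 47·2·exp(−2nε²) = 94 exp(−2·2246·0.062²).
So c = 2·2246·0.062² = 17.2672.

17.267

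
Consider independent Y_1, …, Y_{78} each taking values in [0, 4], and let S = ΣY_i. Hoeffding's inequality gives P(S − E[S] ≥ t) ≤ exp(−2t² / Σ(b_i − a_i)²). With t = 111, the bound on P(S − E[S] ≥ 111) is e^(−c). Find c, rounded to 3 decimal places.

19.745

Σ(b_i − a_i)² = 78·(4)² = 1248.
c = 2t²/1248 = 2·111²/1248 = 19.7452.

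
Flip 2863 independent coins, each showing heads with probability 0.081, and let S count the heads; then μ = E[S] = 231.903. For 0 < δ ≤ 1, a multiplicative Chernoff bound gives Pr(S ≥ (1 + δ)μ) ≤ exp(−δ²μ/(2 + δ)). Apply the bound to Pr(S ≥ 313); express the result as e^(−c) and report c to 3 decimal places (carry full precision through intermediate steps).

12.070

Write 313 = (1 + δ)μ, so δ = 313/231.903 − 1 = 0.3497022…
Then the exponent is δ²μ/(2 + δ) = (313 − μ)² / (μ·(2 + δ)) = 12.069531.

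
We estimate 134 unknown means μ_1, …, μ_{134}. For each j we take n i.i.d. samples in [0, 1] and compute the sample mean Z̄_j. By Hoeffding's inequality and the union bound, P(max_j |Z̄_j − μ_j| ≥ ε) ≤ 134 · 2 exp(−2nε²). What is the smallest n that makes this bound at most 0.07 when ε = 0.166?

Need 2·134·exp(−2nε²) ≤ 0.07, i.e. exp(−2nε²) ≤ 0.07/268.
So 2nε² ≥ ln(268/0.07) = 8.250247.
Hence n ≥ 8.250247/(2·0.166²) = 149.700.
The smallest integer n is 150.

150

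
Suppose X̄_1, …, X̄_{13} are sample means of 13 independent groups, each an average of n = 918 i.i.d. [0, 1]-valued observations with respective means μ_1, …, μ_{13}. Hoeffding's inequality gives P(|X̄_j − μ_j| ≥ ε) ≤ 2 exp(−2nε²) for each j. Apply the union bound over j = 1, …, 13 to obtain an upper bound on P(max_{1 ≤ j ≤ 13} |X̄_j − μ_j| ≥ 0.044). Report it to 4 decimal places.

0.7435

Per-experiment Hoeffding bound: 2·exp(−2·918·0.044²) = 2·exp(−3.55450) = 0.057192.
Union bound over 13 events: 13·0.057192 = 0.74349.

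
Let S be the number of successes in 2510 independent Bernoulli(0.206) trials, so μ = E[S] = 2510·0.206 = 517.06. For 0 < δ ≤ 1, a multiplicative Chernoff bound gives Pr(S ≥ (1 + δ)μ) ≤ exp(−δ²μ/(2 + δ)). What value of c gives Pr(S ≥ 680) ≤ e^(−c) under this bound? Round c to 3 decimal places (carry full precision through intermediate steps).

Write 680 = (1 + δ)μ, so δ = 680/517.06 − 1 = 0.3151278…
Then the exponent is δ²μ/(2 + δ) = (680 − μ)² / (μ·(2 + δ)) = 22.178875.

22.179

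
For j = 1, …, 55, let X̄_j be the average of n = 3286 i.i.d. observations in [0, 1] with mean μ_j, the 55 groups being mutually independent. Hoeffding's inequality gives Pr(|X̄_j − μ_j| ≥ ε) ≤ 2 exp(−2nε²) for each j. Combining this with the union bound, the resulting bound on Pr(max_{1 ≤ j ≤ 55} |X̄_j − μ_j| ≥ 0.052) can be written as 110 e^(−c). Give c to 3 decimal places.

Union bound over the 55 events: Pr(max_{1 ≤ j ≤ 55} |X̄_j − μ_j| ≥ 0.052) ≤ 55·2·exp(−2nε²) = 110 exp(−2·3286·0.052²).
So c = 2·3286·0.052² = 17.7707.

17.771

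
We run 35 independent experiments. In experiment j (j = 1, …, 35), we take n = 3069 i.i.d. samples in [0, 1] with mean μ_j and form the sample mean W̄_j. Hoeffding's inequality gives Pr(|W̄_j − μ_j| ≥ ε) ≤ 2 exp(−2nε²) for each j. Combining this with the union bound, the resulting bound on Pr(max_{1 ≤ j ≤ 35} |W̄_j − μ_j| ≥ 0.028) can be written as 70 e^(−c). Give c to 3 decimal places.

Union bound over the 35 events: Pr(max_{1 ≤ j ≤ 35} |W̄_j − μ_j| ≥ 0.028) ≤ 35·2·exp(−2nε²) = 70 exp(−2·3069·0.028²).
So c = 2·3069·0.028² = 4.8122.

4.812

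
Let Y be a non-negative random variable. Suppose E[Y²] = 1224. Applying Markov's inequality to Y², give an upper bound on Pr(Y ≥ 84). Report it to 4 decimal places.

0.1735

Since Y ≥ 0, the event {Y ≥ 84} is the same as {Y² ≥ 7056}.
Markov's inequality applied to Y² gives Pr(Y² ≥ 7056) ≤ E[Y²]/7056 = 1224/7056 = 0.1735.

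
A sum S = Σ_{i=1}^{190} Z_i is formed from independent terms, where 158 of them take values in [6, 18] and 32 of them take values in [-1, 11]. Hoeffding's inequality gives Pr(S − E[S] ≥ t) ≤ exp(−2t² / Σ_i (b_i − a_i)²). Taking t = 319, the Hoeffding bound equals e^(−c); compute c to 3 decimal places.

Σ(b_i − a_i)² = 158·12² + 32·12² = 27360.
c = 2t² / 27360 = 2·319² / 27360 = 7.4387.

7.439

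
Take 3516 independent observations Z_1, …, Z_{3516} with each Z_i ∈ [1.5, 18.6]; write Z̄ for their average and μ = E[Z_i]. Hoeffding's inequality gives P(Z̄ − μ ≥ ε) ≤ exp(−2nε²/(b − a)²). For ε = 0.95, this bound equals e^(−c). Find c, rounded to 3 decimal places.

21.704

c = 2nε²/(b − a)² = 2·3516·0.95² / 17.1² = 21.7037.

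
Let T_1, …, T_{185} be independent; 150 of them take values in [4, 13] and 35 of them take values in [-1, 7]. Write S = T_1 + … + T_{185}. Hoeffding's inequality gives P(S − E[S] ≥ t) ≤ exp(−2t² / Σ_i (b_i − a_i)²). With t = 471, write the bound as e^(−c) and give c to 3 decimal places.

30.833

Σ(b_i − a_i)² = 150·9² + 35·8² = 14390.
c = 2t² / 14390 = 2·471² / 14390 = 30.8327.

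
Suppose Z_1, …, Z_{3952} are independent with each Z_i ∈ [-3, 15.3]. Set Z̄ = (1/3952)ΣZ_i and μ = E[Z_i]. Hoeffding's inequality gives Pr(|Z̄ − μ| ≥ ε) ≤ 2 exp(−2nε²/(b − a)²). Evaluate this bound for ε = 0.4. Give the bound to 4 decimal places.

0.0458

Exponent: 2nε²/(b − a)² = 2·3952·0.4² / 18.3² = 3.77628.
Bound = 2·exp(−3.77628) = 0.04582.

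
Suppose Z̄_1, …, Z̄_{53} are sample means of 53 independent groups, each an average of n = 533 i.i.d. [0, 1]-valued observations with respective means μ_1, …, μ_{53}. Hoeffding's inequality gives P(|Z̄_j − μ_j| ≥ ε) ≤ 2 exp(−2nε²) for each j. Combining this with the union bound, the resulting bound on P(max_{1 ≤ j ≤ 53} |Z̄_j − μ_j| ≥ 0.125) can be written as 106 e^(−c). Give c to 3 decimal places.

Union bound over the 53 events: P(max_{1 ≤ j ≤ 53} |Z̄_j − μ_j| ≥ 0.125) ≤ 53·2·exp(−2nε²) = 106 exp(−2·533·0.125²).
So c = 2·533·0.125² = 16.6562.

16.656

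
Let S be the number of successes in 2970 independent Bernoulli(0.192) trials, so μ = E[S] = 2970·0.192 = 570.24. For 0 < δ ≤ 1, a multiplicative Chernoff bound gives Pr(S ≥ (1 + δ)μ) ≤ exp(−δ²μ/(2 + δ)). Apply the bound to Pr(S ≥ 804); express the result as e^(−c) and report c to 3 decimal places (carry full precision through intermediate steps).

Write 804 = (1 + δ)μ, so δ = 804/570.24 − 1 = 0.4099327…
Then the exponent is δ²μ/(2 + δ) = (804 − μ)² / (μ·(2 + δ)) = 39.762878.

39.763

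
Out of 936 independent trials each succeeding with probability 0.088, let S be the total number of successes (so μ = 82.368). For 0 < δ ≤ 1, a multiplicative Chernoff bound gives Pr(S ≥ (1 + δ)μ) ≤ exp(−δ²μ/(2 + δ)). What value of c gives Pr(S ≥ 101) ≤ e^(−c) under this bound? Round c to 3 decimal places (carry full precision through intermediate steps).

1.893

Write 101 = (1 + δ)μ, so δ = 101/82.368 − 1 = 0.2262044…
Then the exponent is δ²μ/(2 + δ) = (101 − μ)² / (μ·(2 + δ)) = 1.893195.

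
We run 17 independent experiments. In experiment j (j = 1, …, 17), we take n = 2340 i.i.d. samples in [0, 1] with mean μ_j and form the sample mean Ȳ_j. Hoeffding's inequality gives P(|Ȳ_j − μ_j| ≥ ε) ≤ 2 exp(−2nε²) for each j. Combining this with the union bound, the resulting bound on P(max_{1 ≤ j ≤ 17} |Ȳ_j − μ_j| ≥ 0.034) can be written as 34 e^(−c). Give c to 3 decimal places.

Union bound over the 17 events: P(max_{1 ≤ j ≤ 17} |Ȳ_j − μ_j| ≥ 0.034) ≤ 17·2·exp(−2nε²) = 34 exp(−2·2340·0.034²).
So c = 2·2340·0.034² = 5.4101.

5.410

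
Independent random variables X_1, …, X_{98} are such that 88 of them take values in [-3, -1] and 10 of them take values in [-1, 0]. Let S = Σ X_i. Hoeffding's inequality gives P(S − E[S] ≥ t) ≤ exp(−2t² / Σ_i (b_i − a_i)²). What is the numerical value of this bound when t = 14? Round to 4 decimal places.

Σ(b_i − a_i)² = 88·2² + 10·1² = 362.
Exponent = 2·14² / 362 = 1.08287.
Bound = exp(−1.08287) = 0.33862.

0.3386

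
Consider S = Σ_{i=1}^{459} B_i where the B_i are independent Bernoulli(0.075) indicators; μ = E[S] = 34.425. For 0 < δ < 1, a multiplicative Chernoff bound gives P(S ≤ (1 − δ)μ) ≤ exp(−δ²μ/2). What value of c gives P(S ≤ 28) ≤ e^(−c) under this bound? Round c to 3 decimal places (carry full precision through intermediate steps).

Write 28 = (1 − δ)μ, so δ = 1 − 28/34.425 = 0.1866376…
Then the exponent is δ²μ/2 = (μ − 28)²/(2μ) = 0.599573.

0.600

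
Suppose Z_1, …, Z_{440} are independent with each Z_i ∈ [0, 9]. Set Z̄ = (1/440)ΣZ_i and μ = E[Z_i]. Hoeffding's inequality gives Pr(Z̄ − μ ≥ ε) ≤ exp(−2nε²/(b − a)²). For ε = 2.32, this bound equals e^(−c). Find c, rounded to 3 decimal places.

58.475

c = 2nε²/(b − a)² = 2·440·2.32² / 9² = 58.4755.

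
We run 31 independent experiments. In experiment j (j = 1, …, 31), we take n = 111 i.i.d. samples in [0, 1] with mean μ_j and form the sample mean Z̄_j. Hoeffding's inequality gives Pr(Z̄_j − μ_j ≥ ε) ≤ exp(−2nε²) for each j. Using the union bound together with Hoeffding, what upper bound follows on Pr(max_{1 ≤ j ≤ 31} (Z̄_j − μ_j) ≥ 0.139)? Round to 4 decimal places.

0.4252

Per-experiment Hoeffding bound: exp(−2·111·0.139²) = exp(−4.28926) = 0.013715.
Union bound over 31 events: 31·0.013715 = 0.42517.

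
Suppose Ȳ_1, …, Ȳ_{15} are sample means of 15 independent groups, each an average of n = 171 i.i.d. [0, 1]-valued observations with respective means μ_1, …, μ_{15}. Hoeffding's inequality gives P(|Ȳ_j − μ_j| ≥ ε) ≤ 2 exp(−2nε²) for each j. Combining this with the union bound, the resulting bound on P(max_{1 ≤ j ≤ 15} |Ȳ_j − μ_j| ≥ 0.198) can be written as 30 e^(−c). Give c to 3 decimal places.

Union bound over the 15 events: P(max_{1 ≤ j ≤ 15} |Ȳ_j − μ_j| ≥ 0.198) ≤ 15·2·exp(−2nε²) = 30 exp(−2·171·0.198²).
So c = 2·171·0.198² = 13.4078.

13.408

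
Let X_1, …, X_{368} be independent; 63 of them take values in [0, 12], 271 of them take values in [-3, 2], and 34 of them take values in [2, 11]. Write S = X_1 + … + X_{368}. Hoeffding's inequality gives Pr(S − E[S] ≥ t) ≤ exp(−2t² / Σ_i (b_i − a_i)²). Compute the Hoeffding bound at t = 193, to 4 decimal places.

0.0182

Σ(b_i − a_i)² = 63·12² + 271·5² + 34·9² = 18601.
Exponent = 2·193² / 18601 = 4.00505.
Bound = exp(−4.00505) = 0.01822.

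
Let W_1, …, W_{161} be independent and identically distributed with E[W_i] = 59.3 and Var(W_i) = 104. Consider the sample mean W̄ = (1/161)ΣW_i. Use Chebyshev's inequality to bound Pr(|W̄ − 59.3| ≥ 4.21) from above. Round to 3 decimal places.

0.036

Var(W̄) = Var(W_i)/n = 104/161 = 0.64596.
Chebyshev: Pr(|W̄ − 59.3| ≥ 4.21) ≤ Var(W̄)/(4.21)² = 104/(161·4.21²) = 0.0364.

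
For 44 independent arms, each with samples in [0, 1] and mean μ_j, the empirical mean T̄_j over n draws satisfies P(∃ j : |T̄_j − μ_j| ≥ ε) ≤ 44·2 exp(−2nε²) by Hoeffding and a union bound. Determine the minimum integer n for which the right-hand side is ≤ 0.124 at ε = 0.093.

380

Need 2·44·exp(−2nε²) ≤ 0.124, i.e. exp(−2nε²) ≤ 0.124/88.
So 2nε² ≥ ln(88/0.124) = 6.564811.
Hence n ≥ 6.564811/(2·0.093²) = 379.513.
The smallest integer n is 380.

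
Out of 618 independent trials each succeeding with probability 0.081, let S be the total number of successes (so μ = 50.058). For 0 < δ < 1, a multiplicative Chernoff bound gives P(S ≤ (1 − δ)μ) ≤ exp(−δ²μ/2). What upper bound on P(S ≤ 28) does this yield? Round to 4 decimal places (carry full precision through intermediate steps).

0.0078

Write 28 = (1 − δ)μ, so δ = 1 − 28/50.058 = 0.4406488…
Then the exponent is δ²μ/2 = (μ − 28)²/(2μ) = 4.859916.
Bound = exp(−4.859916) = 0.00775.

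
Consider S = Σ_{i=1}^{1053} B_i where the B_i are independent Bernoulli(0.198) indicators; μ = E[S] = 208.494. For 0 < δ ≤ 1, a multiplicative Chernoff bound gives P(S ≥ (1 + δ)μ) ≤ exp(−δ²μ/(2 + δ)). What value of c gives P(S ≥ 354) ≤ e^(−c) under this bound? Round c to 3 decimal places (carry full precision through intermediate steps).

Write 354 = (1 + δ)μ, so δ = 354/208.494 − 1 = 0.6978906…
Then the exponent is δ²μ/(2 + δ) = (354 − μ)² / (μ·(2 + δ)) = 37.639506.

37.640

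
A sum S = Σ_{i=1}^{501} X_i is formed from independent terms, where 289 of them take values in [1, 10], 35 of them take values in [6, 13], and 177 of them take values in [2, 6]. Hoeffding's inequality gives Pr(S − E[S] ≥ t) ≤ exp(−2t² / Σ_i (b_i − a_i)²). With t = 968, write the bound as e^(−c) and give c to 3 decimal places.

67.036

Σ(b_i − a_i)² = 289·9² + 35·7² + 177·4² = 27956.
c = 2t² / 27956 = 2·968² / 27956 = 67.0356.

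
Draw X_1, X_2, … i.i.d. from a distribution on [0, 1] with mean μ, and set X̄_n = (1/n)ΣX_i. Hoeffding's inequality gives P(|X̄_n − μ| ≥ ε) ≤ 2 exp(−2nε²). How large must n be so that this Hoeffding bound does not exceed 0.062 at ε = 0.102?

167

Require 2·exp(−2nε²) ≤ 0.062, i.e. 2nε² ≥ ln(2/0.062) = 3.473768.
So n ≥ 3.473768 / (2·0.102²) = 166.944.
The smallest integer n is 167.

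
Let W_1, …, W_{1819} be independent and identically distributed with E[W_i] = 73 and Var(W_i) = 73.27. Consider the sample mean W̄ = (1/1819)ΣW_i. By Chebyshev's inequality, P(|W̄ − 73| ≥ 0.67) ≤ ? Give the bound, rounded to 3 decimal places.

Var(W̄) = Var(W_i)/n = 73.27/1819 = 0.04028.
Chebyshev: P(|W̄ − 73| ≥ 0.67) ≤ Var(W̄)/(0.67)² = 73.27/(1819·0.67²) = 0.0897.

0.090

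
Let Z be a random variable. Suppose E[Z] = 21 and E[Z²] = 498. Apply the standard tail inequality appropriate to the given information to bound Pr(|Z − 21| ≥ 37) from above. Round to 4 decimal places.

0.0416

The first two moments determine the variance, so Chebyshev's inequality is the sharpest standard bound available.
Var(Z) = E[Z²] − (E[Z])² = 498 − 441 = 57.
Chebyshev's inequality: Pr(|Z − μ| ≥ t) ≤ Var(Z)/t² = 57/1369 = 0.0416.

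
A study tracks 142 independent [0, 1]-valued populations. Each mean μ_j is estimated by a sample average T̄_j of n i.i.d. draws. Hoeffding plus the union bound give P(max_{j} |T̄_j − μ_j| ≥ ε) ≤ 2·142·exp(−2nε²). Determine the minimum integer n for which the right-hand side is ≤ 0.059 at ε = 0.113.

333

Need 2·142·exp(−2nε²) ≤ 0.059, i.e. exp(−2nε²) ≤ 0.059/284.
So 2nε² ≥ ln(284/0.059) = 8.479192.
Hence n ≥ 8.479192/(2·0.113²) = 332.023.
The smallest integer n is 333.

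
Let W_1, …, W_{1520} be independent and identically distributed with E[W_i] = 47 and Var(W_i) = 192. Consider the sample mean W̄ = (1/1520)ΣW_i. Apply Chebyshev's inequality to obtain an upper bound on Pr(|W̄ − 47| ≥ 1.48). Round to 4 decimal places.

0.0577

Var(W̄) = Var(W_i)/n = 192/1520 = 0.12632.
Chebyshev: Pr(|W̄ − 47| ≥ 1.48) ≤ Var(W̄)/(1.48)² = 192/(1520·1.48²) = 0.0577.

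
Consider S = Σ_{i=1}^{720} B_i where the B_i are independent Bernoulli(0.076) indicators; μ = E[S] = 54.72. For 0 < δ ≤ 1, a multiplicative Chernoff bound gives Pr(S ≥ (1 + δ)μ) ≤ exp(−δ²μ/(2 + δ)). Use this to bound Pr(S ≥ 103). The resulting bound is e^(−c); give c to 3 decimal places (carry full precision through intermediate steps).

Write 103 = (1 + δ)μ, so δ = 103/54.72 − 1 = 0.8823099…
Then the exponent is δ²μ/(2 + δ) = (103 − μ)² / (μ·(2 + δ)) = 14.779092.

14.779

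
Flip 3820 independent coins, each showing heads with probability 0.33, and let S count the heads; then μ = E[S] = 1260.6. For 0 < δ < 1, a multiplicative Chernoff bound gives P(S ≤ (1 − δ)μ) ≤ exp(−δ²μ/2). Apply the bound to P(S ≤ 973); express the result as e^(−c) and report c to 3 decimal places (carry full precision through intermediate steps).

Write 973 = (1 − δ)μ, so δ = 1 − 973/1260.6 = 0.2281453…
Then the exponent is δ²μ/2 = (μ − 973)²/(2μ) = 32.807298.

32.807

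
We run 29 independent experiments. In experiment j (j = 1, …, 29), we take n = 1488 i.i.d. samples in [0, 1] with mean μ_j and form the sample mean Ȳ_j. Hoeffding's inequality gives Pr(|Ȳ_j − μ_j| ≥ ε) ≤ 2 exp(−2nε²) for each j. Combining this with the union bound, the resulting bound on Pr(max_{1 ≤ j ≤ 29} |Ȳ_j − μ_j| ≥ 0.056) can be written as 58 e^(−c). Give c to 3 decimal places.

9.333

Union bound over the 29 events: Pr(max_{1 ≤ j ≤ 29} |Ȳ_j − μ_j| ≥ 0.056) ≤ 29·2·exp(−2nε²) = 58 exp(−2·1488·0.056²).
So c = 2·1488·0.056² = 9.3327.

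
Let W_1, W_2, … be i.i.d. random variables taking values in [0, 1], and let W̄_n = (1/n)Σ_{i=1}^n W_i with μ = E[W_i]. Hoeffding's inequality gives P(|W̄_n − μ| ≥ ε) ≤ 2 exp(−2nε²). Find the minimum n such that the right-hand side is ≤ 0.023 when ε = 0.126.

Require 2·exp(−2nε²) ≤ 0.023, i.e. 2nε² ≥ ln(2/0.023) = 4.465408.
So n ≥ 4.465408 / (2·0.126²) = 140.634.
The smallest integer n is 141.

141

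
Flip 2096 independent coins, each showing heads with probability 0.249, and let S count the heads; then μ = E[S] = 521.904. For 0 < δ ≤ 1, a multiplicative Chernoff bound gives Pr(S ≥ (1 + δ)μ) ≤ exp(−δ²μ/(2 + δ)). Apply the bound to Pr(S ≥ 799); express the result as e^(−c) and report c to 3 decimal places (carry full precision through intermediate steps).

58.129

Write 799 = (1 + δ)μ, so δ = 799/521.904 − 1 = 0.5309329…
Then the exponent is δ²μ/(2 + δ) = (799 − μ)² / (μ·(2 + δ)) = 58.128519.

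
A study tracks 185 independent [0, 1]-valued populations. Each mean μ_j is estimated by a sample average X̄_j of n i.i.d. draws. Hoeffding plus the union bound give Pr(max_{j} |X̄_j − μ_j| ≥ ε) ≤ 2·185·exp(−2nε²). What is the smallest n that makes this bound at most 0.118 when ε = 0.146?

189

Need 2·185·exp(−2nε²) ≤ 0.118, i.e. exp(−2nε²) ≤ 0.118/370.
So 2nε² ≥ ln(370/0.118) = 8.050574.
Hence n ≥ 8.050574/(2·0.146²) = 188.839.
The smallest integer n is 189.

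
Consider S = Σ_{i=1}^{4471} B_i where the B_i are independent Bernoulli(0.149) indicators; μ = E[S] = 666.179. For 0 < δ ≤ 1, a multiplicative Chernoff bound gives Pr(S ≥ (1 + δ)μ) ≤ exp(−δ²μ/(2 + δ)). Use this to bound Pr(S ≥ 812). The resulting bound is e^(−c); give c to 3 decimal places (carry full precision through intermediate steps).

14.385

Write 812 = (1 + δ)μ, so δ = 812/666.179 − 1 = 0.2188916…
Then the exponent is δ²μ/(2 + δ) = (812 − μ)² / (μ·(2 + δ)) = 14.385108.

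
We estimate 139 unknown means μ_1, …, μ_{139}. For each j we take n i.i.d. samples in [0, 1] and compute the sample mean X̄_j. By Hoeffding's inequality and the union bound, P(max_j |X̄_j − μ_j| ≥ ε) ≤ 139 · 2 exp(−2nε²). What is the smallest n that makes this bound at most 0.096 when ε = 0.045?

1969

Need 2·139·exp(−2nε²) ≤ 0.096, i.e. exp(−2nε²) ≤ 0.096/278.
So 2nε² ≥ ln(278/0.096) = 7.971028.
Hence n ≥ 7.971028/(2·0.045²) = 1968.155.
The smallest integer n is 1969.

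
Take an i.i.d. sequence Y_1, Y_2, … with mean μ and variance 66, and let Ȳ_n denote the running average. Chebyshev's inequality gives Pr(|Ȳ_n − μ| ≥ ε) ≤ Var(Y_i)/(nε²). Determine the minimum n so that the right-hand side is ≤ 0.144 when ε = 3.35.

Require 66/(n·3.35²) ≤ 0.144, i.e. n ≥ 66/(0.144·3.35²) = 40.841.
The smallest integer n is 41.

41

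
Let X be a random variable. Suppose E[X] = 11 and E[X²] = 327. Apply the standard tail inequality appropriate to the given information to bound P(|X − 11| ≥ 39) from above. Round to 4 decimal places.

0.1354

The first two moments determine the variance, so Chebyshev's inequality is the sharpest standard bound available.
Var(X) = E[X²] − (E[X])² = 327 − 121 = 206.
Chebyshev's inequality: P(|X − μ| ≥ t) ≤ Var(X)/t² = 206/1521 = 0.1354.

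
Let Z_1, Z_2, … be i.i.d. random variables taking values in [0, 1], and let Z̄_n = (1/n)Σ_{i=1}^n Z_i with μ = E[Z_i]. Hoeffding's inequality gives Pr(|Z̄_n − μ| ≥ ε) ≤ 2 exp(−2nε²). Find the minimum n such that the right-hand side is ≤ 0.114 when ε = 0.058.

Require 2·exp(−2nε²) ≤ 0.114, i.e. 2nε² ≥ ln(2/0.114) = 2.864704.
So n ≥ 2.864704 / (2·0.058²) = 425.788.
The smallest integer n is 426.

426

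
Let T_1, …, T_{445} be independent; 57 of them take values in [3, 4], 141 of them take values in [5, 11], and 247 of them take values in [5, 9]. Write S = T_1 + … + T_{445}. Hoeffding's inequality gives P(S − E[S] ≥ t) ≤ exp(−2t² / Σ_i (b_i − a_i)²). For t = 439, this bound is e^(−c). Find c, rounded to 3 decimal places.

Σ(b_i − a_i)² = 57·1² + 141·6² + 247·4² = 9085.
c = 2t² / 9085 = 2·439² / 9085 = 42.4262.

42.426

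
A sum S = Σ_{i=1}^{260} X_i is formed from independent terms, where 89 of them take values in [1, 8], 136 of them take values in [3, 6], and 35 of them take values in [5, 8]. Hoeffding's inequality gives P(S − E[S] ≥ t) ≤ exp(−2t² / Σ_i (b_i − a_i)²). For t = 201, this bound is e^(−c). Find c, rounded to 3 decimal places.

Σ(b_i − a_i)² = 89·7² + 136·3² + 35·3² = 5900.
c = 2t² / 5900 = 2·201² / 5900 = 13.6953.

13.695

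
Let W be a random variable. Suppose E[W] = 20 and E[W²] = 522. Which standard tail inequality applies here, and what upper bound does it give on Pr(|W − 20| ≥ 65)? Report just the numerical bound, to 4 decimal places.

The first two moments determine the variance, so Chebyshev's inequality is the sharpest standard bound available.
Var(W) = E[W²] − (E[W])² = 522 − 400 = 122.
Chebyshev's inequality: Pr(|W − μ| ≥ t) ≤ Var(W)/t² = 122/4225 = 0.0289.

0.0289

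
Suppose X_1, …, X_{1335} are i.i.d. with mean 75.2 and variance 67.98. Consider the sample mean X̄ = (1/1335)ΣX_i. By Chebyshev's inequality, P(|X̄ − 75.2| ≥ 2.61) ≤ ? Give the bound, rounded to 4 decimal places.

Var(X̄) = Var(X_i)/n = 67.98/1335 = 0.050921.
Chebyshev: P(|X̄ − 75.2| ≥ 2.61) ≤ Var(X̄)/(2.61)² = 67.98/(1335·2.61²) = 0.0075.

0.0075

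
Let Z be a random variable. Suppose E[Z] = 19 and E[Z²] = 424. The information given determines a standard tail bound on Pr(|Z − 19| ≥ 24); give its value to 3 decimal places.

The first two moments determine the variance, so Chebyshev's inequality is the sharpest standard bound available.
Var(Z) = E[Z²] − (E[Z])² = 424 − 361 = 63.
Chebyshev's inequality: Pr(|Z − μ| ≥ t) ≤ Var(Z)/t² = 63/576 = 0.1094.

0.109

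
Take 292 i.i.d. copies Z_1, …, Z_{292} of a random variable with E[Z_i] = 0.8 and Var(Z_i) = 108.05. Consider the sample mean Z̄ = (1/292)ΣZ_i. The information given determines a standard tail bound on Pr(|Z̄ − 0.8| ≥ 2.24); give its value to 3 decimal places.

0.074

With mean and variance of each term known, Chebyshev's inequality bounds the deviation of the sum (or sample mean).
Var(Z̄) = Var(Z_i)/n = 108.05/292 = 0.37003.
Chebyshev: Pr(|Z̄ − 0.8| ≥ 2.24) ≤ Var(Z̄)/(2.24)² = 108.05/(292·2.24²) = 0.0737.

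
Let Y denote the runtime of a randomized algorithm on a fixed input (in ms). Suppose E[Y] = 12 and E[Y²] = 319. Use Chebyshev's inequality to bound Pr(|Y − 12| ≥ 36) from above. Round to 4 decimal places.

Var(Y) = E[Y²] − (E[Y])² = 319 − 144 = 175.
Chebyshev's inequality: Pr(|Y − μ| ≥ t) ≤ Var(Y)/t² = 175/1296 = 0.1350.

0.1350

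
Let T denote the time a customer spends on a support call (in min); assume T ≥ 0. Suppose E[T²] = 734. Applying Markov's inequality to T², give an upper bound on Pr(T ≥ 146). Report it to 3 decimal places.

0.034

Since T ≥ 0, the event {T ≥ 146} is the same as {T² ≥ 21316}.
Markov's inequality applied to T² gives Pr(T² ≥ 21316) ≤ E[T²]/21316 = 734/21316 = 0.0344.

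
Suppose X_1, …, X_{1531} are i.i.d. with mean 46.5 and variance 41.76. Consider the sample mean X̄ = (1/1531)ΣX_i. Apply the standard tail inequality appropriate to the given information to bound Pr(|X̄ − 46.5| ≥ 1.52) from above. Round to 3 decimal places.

With mean and variance of each term known, Chebyshev's inequality bounds the deviation of the sum (or sample mean).
Var(X̄) = Var(X_i)/n = 41.76/1531 = 0.027276.
Chebyshev: Pr(|X̄ − 46.5| ≥ 1.52) ≤ Var(X̄)/(1.52)² = 41.76/(1531·1.52²) = 0.0118.

0.012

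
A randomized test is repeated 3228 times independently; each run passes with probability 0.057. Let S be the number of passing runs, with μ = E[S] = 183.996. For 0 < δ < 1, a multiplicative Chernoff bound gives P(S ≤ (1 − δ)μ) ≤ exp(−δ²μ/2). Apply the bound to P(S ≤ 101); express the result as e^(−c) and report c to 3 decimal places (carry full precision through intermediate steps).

18.719

Write 101 = (1 − δ)μ, so δ = 1 − 101/183.996 = 0.451075…
Then the exponent is δ²μ/2 = (μ − 101)²/(2μ) = 18.718711.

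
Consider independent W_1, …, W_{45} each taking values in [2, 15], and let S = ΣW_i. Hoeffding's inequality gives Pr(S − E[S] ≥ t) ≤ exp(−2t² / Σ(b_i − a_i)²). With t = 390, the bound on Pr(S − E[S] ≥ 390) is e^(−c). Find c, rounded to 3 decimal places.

Σ(b_i − a_i)² = 45·(13)² = 7605.
c = 2t²/7605 = 2·390²/7605 = 40.0000.

40.000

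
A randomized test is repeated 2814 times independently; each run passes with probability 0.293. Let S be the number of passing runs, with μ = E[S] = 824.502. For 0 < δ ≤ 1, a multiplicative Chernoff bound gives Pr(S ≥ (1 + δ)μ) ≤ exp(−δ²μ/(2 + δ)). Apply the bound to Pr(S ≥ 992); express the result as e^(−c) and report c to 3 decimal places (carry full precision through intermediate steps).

15.445

Write 992 = (1 + δ)μ, so δ = 992/824.502 − 1 = 0.2031505…
Then the exponent is δ²μ/(2 + δ) = (992 − μ)² / (μ·(2 + δ)) = 15.444838.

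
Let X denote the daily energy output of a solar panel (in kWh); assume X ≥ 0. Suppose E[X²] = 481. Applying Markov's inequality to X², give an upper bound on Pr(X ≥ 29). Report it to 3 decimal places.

0.572

Since X ≥ 0, the event {X ≥ 29} is the same as {X² ≥ 841}.
Markov's inequality applied to X² gives Pr(X² ≥ 841) ≤ E[X²]/841 = 481/841 = 0.5719.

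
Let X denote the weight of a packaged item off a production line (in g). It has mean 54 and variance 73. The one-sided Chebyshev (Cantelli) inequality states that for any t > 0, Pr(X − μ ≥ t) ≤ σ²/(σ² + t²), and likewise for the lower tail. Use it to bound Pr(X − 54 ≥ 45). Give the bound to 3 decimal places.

Here σ² = 73 and t = 45, so σ² + t² = 2098.
Cantelli's bound: 73/2098 = 0.0348.

0.035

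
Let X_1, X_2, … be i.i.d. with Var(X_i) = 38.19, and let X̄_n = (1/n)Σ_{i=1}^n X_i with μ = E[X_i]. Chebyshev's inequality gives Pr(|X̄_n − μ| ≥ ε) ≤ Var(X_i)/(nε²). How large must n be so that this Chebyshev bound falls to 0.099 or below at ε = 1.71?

132

Require 38.19/(n·1.71²) ≤ 0.099, i.e. n ≥ 38.19/(0.099·1.71²) = 131.924.
The smallest integer n is 132.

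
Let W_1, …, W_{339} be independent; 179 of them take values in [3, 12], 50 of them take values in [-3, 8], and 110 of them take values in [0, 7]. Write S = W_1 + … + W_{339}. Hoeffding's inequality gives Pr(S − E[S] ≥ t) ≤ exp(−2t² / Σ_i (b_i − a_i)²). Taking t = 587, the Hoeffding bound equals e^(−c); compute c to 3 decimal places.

Σ(b_i − a_i)² = 179·9² + 50·11² + 110·7² = 25939.
c = 2t² / 25939 = 2·587² / 25939 = 26.5676.

26.568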